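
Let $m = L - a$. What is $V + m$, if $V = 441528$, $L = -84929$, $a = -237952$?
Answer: $594551$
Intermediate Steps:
$m = 153023$ ($m = -84929 - -237952 = -84929 + 237952 = 153023$)
$V + m = 441528 + 153023 = 594551$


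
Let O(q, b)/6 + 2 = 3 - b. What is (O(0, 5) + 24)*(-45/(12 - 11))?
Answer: 0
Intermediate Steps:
O(q, b) = 6 - 6*b (O(q, b) = -12 + 6*(3 - b) = -12 + (18 - 6*b) = 6 - 6*b)
(O(0, 5) + 24)*(-45/(12 - 11)) = ((6 - 6*5) + 24)*(-45/(12 - 11)) = ((6 - 30) + 24)*(-45/1) = (-24 + 24)*(-45*1) = 0*(-45) = 0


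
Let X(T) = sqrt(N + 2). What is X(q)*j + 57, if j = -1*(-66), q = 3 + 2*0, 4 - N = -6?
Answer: 57 + 132*sqrt(3) ≈ 285.63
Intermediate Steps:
N = 10 (N = 4 - 1*(-6) = 4 + 6 = 10)
q = 3 (q = 3 + 0 = 3)
j = 66
X(T) = 2*sqrt(3) (X(T) = sqrt(10 + 2) = sqrt(12) = 2*sqrt(3))
X(q)*j + 57 = (2*sqrt(3))*66 + 57 = 132*sqrt(3) + 57 = 57 + 132*sqrt(3)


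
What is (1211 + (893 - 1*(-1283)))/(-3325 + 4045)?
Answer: 1129/240 ≈ 4.7042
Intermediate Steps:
(1211 + (893 - 1*(-1283)))/(-3325 + 4045) = (1211 + (893 + 1283))/720 = (1211 + 2176)*(1/720) = 3387*(1/720) = 1129/240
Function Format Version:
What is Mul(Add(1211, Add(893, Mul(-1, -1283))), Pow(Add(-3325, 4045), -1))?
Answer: Rational(1129, 240) ≈ 4.7042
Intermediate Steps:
Mul(Add(1211, Add(893, Mul(-1, -1283))), Pow(Add(-3325, 4045), -1)) = Mul(Add(1211, Add(893, 1283)), Pow(720, -1)) = Mul(Add(1211, 2176), Rational(1, 720)) = Mul(3387, Rational(1, 720)) = Rational(1129, 240)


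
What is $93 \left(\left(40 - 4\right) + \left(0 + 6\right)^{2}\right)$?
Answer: $6696$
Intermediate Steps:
$93 \left(\left(40 - 4\right) + \left(0 + 6\right)^{2}\right) = 93 \left(36 + 6^{2}\right) = 93 \left(36 + 36\right) = 93 \cdot 72 = 6696$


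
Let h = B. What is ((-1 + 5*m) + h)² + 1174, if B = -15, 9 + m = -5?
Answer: 8570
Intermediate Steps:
m = -14 (m = -9 - 5 = -14)
h = -15
((-1 + 5*m) + h)² + 1174 = ((-1 + 5*(-14)) - 15)² + 1174 = ((-1 - 70) - 15)² + 1174 = (-71 - 15)² + 1174 = (-86)² + 1174 = 7396 + 1174 = 8570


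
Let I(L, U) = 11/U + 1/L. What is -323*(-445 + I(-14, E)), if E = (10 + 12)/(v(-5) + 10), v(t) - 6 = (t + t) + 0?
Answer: 1999047/14 ≈ 1.4279e+5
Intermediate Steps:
v(t) = 6 + 2*t (v(t) = 6 + ((t + t) + 0) = 6 + (2*t + 0) = 6 + 2*t)
E = 11/3 (E = (10 + 12)/((6 + 2*(-5)) + 10) = 22/((6 - 10) + 10) = 22/(-4 + 10) = 22/6 = 22*(1/6) = 11/3 ≈ 3.6667)
I(L, U) = 1/L + 11/U (I(L, U) = 11/U + 1/L = 1/L + 11/U)
-323*(-445 + I(-14, E)) = -323*(-445 + (1/(-14) + 11/(11/3))) = -323*(-445 + (-1/14 + 11*(3/11))) = -323*(-445 + (-1/14 + 3)) = -323*(-445 + 41/14) = -323*(-6189/14) = 1999047/14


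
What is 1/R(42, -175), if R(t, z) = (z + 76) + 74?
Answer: -1/25 ≈ -0.040000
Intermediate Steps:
R(t, z) = 150 + z (R(t, z) = (76 + z) + 74 = 150 + z)
1/R(42, -175) = 1/(150 - 175) = 1/(-25) = -1/25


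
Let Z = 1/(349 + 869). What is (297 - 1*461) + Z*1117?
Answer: -198635/1218 ≈ -163.08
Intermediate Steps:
Z = 1/1218 ≈ 0.00082102
(297 - 1*461) + Z*1117 = (297 - 1*461) + (1/1218)*1117 = (297 - 461) + 1117/1218 = -164 + 1117/1218 = -198635/1218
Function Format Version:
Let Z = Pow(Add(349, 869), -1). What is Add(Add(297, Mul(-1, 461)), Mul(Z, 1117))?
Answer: Rational(-198635, 1218) ≈ -163.08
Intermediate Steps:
Z = Rational(1, 1218) (Z = Pow(1218, -1) = Rational(1, 1218) ≈ 0.00082102)
Add(Add(297, Mul(-1, 461)), Mul(Z, 1117)) = Add(Add(297, Mul(-1, 461)), Mul(Rational(1, 1218), 1117)) = Add(Add(297, -461), Rational(1117, 1218)) = Add(-164, Rational(1117, 1218)) = Rational(-198635, 1218)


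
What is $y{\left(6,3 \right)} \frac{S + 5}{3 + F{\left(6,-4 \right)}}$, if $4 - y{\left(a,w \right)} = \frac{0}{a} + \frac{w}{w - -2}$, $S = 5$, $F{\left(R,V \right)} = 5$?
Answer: $\frac{17}{4} \approx 4.25$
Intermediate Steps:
$y{\left(a,w \right)} = 4 - \frac{w}{2 + w}$ ($y{\left(a,w \right)} = 4 - \left(\frac{0}{a} + \frac{w}{w - -2}\right) = 4 - \left(0 + \frac{w}{w + 2}\right) = 4 - \left(0 + \frac{w}{2 + w}\right) = 4 - \frac{w}{2 + w}$)
$y{\left(6,3 \right)} \frac{S + 5}{3 + F{\left(6,-4 \right)}} = \frac{8 + 3 \cdot 3}{2 + 3} \frac{5 + 5}{3 + 5} = \frac{8 + 9}{5} \cdot \frac{10}{8} = \frac{1}{5} \cdot 17 \cdot 10 \cdot \frac{1}{8} = \frac{17}{5} \cdot \frac{5}{4} = \frac{17}{4}$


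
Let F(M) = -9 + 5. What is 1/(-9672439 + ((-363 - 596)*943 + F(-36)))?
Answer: -1/10576780 ≈ -9.4547e-8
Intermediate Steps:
F(M) = -4
1/(-9672439 + ((-363 - 596)*943 + F(-36))) = 1/(-9672439 + ((-363 - 596)*943 - 4)) = 1/(-9672439 + (-959*943 - 4)) = 1/(-9672439 + (-904337 - 4)) = 1/(-9672439 - 904341) = 1/(-10576780) = -1/10576780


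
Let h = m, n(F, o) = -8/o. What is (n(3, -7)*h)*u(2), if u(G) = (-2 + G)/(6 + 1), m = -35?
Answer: 0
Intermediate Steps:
h = -35
u(G) = -2/7 + G/7 (u(G) = (-2 + G)/7 = (-2 + G)*(⅐) = -2/7 + G/7)
(n(3, -7)*h)*u(2) = (-8/(-7)*(-35))*(-2/7 + (⅐)*2) = (-8*(-⅐)*(-35))*(-2/7 + 2/7) = ((8/7)*(-35))*0 = -40*0 = 0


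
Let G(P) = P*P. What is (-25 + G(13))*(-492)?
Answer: -70848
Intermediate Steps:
G(P) = P²
(-25 + G(13))*(-492) = (-25 + 13²)*(-492) = (-25 + 169)*(-492) = 144*(-492) = -70848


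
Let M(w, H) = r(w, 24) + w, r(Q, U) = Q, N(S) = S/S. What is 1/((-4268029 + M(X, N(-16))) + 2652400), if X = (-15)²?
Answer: -1/1615179 ≈ -6.1913e-7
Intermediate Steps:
N(S) = 1
X = 225
M(w, H) = 2*w (M(w, H) = w + w = 2*w)
1/((-4268029 + M(X, N(-16))) + 2652400) = 1/((-4268029 + 2*225) + 2652400) = 1/((-4268029 + 450) + 2652400) = 1/(-4267579 + 2652400) = 1/(-1615179) = -1/1615179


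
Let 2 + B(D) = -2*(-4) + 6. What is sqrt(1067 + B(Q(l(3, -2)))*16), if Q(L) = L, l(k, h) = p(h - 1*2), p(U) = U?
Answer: sqrt(1259) ≈ 35.482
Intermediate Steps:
l(k, h) = -2 + h (l(k, h) = h - 1*2 = h - 2 = -2 + h)
B(D) = 12 (B(D) = -2 + (-2*(-4) + 6) = -2 + (8 + 6) = -2 + 14 = 12)
sqrt(1067 + B(Q(l(3, -2)))*16) = sqrt(1067 + 12*16) = sqrt(1067 + 192) = sqrt(1259)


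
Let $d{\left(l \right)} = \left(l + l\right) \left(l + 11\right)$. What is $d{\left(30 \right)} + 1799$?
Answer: $4259$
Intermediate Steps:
$d{\left(l \right)} = 2 l \left(11 + l\right)$
$d{\left(30 \right)} + 1799 = 2 \cdot 30 \left(11 + 30\right) + 1799 = 2 \cdot 30 \cdot 41 + 1799 = 2460 + 1799 = 4259$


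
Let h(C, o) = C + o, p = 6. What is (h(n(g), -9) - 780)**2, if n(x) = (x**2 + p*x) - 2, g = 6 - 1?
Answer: 541696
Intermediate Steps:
g = 5
n(x) = -2 + x**2 + 6*x (n(x) = (x**2 + 6*x) - 2 = -2 + x**2 + 6*x)
(h(n(g), -9) - 780)**2 = (((-2 + 5**2 + 6*5) - 9) - 780)**2 = (((-2 + 25 + 30) - 9) - 780)**2 = ((53 - 9) - 780)**2 = (44 - 780)**2 = (-736)**2 = 541696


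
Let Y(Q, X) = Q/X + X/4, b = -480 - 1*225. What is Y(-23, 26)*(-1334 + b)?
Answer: -148847/13 ≈ -11450.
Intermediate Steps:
b = -705 (b = -480 - 225 = -705)
Y(Q, X) = X/4 + Q/X (Y(Q, X) = Q/X + X*(¼) = Q/X + X/4 = X/4 + Q/X)
Y(-23, 26)*(-1334 + b) = ((¼)*26 - 23/26)*(-1334 - 705) = (13/2 - 23*1/26)*(-2039) = (13/2 - 23/26)*(-2039) = (73/13)*(-2039) = -148847/13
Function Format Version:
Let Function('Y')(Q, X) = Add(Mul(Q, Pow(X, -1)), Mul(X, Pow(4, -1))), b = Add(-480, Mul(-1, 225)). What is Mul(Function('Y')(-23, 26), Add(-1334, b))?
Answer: Rational(-148847, 13) ≈ -11450.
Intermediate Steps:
b = -705 (b = Add(-480, -225) = -705)
Function('Y')(Q, X) = Add(Mul(Rational(1, 4), X), Mul(Q, Pow(X, -1))) (Function('Y')(Q, X) = Add(Mul(Q, Pow(X, -1)), Mul(X, Rational(1, 4))) = Add(Mul(Q, Pow(X, -1)), Mul(Rational(1, 4), X)) = Add(Mul(Rational(1, 4), X), Mul(Q, Pow(X, -1))))
Mul(Function('Y')(-23, 26), Add(-1334, b)) = Mul(Add(Mul(Rational(1, 4), 26), Mul(-23, Pow(26, -1))), Add(-1334, -705)) = Mul(Add(Rational(13, 2), Mul(-23, Rational(1, 26))), -2039) = Mul(Add(Rational(13, 2), Rational(-23, 26)), -2039) = Mul(Rational(73, 13), -2039) = Rational(-148847, 13)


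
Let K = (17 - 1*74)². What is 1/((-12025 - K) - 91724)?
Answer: -1/106998 ≈ -9.3460e-6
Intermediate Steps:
K = 3249 (K = (17 - 74)² = (-57)² = 3249)
1/((-12025 - K) - 91724) = 1/((-12025 - 1*3249) - 91724) = 1/((-12025 - 3249) - 91724) = 1/(-15274 - 91724) = 1/(-106998) = -1/106998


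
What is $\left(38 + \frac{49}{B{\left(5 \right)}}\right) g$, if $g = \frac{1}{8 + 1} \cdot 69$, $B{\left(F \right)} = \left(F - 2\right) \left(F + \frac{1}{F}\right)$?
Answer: $\frac{73807}{234} \approx 315.41$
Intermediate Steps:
$B{\left(F \right)} = \left(-2 + F\right) \left(F + \frac{1}{F}\right)$
$g = \frac{23}{3}$ ($g = \frac{1}{9} \cdot 69 = \frac{23}{3} \approx 7.6667$)
$\left(38 + \frac{49}{B{\left(5 \right)}}\right) g = \left(38 + \frac{49}{1 + 5^{2} - 10 - \frac{2}{5}}\right) \frac{23}{3} = \left(38 + \frac{49}{1 + 25 - 10 - \frac{2}{5}}\right) \frac{23}{3} = \left(38 + \frac{49}{\frac{78}{5}}\right) \frac{23}{3} = \left(38 + 49 \cdot \frac{5}{78}\right) \frac{23}{3} = \left(38 + \frac{245}{78}\right) \frac{23}{3} = \frac{3209}{78} \cdot \frac{23}{3} = \frac{73807}{234}$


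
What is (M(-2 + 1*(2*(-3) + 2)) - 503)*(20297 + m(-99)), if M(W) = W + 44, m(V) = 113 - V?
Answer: -9536685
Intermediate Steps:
M(W) = 44 + W
(M(-2 + 1*(2*(-3) + 2)) - 503)*(20297 + m(-99)) = ((44 + (-2 + 1*(2*(-3) + 2))) - 503)*(20297 + (113 - 1*(-99))) = ((44 + (-2 + 1*(-6 + 2))) - 503)*(20297 + (113 + 99)) = ((44 + (-2 + 1*(-4))) - 503)*(20297 + 212) = ((44 + (-2 - 4)) - 503)*20509 = ((44 - 6) - 503)*20509 = (38 - 503)*20509 = -465*20509 = -9536685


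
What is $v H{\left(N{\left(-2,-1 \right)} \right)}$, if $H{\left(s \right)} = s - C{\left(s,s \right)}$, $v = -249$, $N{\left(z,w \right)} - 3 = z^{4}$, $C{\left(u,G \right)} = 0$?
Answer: $-4731$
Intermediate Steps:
$N{\left(z,w \right)} = 3 + z^{4}$
$H{\left(s \right)} = s$ ($H{\left(s \right)} = s - 0 = s + 0 = s$)
$v H{\left(N{\left(-2,-1 \right)} \right)} = - 249 \left(3 + \left(-2\right)^{4}\right) = - 249 \left(3 + 16\right) = \left(-249\right) 19 = -4731$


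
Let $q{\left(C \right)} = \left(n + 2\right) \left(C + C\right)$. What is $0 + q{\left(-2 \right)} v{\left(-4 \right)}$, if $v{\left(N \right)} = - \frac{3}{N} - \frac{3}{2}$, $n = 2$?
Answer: $12$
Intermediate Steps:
$v{\left(N \right)} = - \frac{3}{2} - \frac{3}{N}$ ($v{\left(N \right)} = - \frac{3}{N} - \frac{3}{2} = - \frac{3}{2} - \frac{3}{N}$)
$q{\left(C \right)} = 8 C$ ($q{\left(C \right)} = \left(2 + 2\right) \left(C + C\right) = 4 \cdot 2 C = 8 C$)
$0 + q{\left(-2 \right)} v{\left(-4 \right)} = 0 + 8 \left(-2\right) \left(- \frac{3}{2} - \frac{3}{-4}\right) = 0 - 16 \left(- \frac{3}{2} - - \frac{3}{4}\right) = 0 - 16 \left(- \frac{3}{2} + \frac{3}{4}\right) = 0 - -12 = 0 + 12 = 12$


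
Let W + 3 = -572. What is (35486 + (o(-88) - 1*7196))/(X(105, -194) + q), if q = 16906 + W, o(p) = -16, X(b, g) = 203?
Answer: 14137/8267 ≈ 1.7101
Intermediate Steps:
W = -575 (W = -3 - 572 = -575)
q = 16331 (q = 16906 - 575 = 16331)
(35486 + (o(-88) - 1*7196))/(X(105, -194) + q) = (35486 + (-16 - 1*7196))/(203 + 16331) = (35486 + (-16 - 7196))/16534 = (35486 - 7212)*(1/16534) = 28274*(1/16534) = 14137/8267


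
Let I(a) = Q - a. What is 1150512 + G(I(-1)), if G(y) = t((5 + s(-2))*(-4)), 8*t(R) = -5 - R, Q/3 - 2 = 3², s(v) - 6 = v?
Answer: 9204127/8 ≈ 1.1505e+6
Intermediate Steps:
s(v) = 6 + v
Q = 33 (Q = 6 + 3*3² = 6 + 3*9 = 6 + 27 = 33)
t(R) = -5/8 - R/8 (t(R) = (-5 - R)/8 = -5/8 - R/8)
I(a) = 33 - a
G(y) = 31/8 (G(y) = -5/8 - (5 + (6 - 2))*(-4)/8 = -5/8 - (5 + 4)*(-4)/8 = -5/8 - 9*(-4)/8 = -5/8 - ⅛*(-36) = -5/8 + 9/2 = 31/8)
1150512 + G(I(-1)) = 1150512 + 31/8 = 9204127/8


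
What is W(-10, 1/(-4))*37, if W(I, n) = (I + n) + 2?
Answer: -1221/4 ≈ -305.25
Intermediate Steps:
W(I, n) = 2 + I + n
W(-10, 1/(-4))*37 = (2 - 10 + 1/(-4))*37 = (2 - 10 - ¼)*37 = -33/4*37 = -1221/4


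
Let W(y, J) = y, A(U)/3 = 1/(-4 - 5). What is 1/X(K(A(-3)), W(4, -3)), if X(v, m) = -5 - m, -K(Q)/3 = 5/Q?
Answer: -⅑ ≈ -0.11111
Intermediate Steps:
A(U) = -⅓ (A(U) = 3/(-4 - 5) = 3/(-9) = 3*(-⅑) = -⅓)
K(Q) = -15/Q
1/X(K(A(-3)), W(4, -3)) = 1/(-5 - 1*4) = 1/(-5 - 4) = 1/(-9) = -⅑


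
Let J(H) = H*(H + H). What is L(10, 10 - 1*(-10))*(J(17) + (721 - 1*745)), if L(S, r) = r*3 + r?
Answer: 44320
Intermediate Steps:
L(S, r) = 4*r (L(S, r) = 3*r + r = 4*r)
J(H) = 2*H² (J(H) = H*(2*H) = 2*H²)
L(10, 10 - 1*(-10))*(J(17) + (721 - 1*745)) = (4*(10 - 1*(-10)))*(2*17² + (721 - 1*745)) = (4*(10 + 10))*(2*289 + (721 - 745)) = (4*20)*(578 - 24) = 80*554 = 44320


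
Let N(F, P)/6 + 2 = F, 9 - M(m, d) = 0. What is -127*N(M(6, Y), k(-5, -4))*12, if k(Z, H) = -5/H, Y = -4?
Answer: -64008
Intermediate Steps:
M(m, d) = 9 (M(m, d) = 9 - 1*0 = 9 + 0 = 9)
N(F, P) = -12 + 6*F
-127*N(M(6, Y), k(-5, -4))*12 = -127*(-12 + 6*9)*12 = -127*(-12 + 54)*12 = -5334*12 = -127*504 = -64008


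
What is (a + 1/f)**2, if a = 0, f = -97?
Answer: 1/9409 ≈ 0.00010628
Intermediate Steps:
(a + 1/f)**2 = (0 + 1/(-97))**2 = (0 - 1/97)**2 = (-1/97)**2 = 1/9409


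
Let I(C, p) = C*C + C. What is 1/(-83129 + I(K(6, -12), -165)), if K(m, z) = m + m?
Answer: -1/82973 ≈ -1.2052e-5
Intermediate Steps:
K(m, z) = 2*m
I(C, p) = C + C**2 (I(C, p) = C**2 + C = C + C**2)
1/(-83129 + I(K(6, -12), -165)) = 1/(-83129 + (2*6)*(1 + 2*6)) = 1/(-83129 + 12*(1 + 12)) = 1/(-83129 + 12*13) = 1/(-83129 + 156) = 1/(-82973) = -1/82973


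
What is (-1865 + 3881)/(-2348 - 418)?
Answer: -336/461 ≈ -0.72885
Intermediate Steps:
(-1865 + 3881)/(-2348 - 418) = 2016/(-2766) = 2016*(-1/2766) = -336/461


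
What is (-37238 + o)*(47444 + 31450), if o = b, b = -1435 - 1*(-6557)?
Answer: -2533759704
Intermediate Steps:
b = 5122 (b = -1435 + 6557 = 5122)
o = 5122
(-37238 + o)*(47444 + 31450) = (-37238 + 5122)*(47444 + 31450) = -32116*78894 = -2533759704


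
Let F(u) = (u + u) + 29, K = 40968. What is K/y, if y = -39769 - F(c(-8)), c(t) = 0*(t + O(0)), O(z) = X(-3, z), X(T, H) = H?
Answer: -2276/2211 ≈ -1.0294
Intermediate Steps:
O(z) = z
c(t) = 0 (c(t) = 0*(t + 0) = 0*t = 0)
F(u) = 29 + 2*u (F(u) = 2*u + 29 = 29 + 2*u)
y = -39798 (y = -39769 - (29 + 2*0) = -39769 - (29 + 0) = -39769 - 1*29 = -39769 - 29 = -39798)
K/y = 40968/(-39798) = 40968*(-1/39798) = -2276/2211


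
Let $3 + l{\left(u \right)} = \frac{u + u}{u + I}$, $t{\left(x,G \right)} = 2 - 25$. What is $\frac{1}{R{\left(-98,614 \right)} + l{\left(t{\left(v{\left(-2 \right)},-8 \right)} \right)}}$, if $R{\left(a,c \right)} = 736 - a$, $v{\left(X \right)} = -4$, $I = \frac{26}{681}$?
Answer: $\frac{15637}{13025673} \approx 0.0012005$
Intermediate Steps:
$I = \frac{26}{681}$ ($I = 26 \cdot \frac{1}{681} = \frac{26}{681} \approx 0.038179$)
$t{\left(x,G \right)} = -23$ ($t{\left(x,G \right)} = 2 - 25 = -23$)
$l{\left(u \right)} = -3 + \frac{2 u}{\frac{26}{681} + u}$ ($l{\left(u \right)} = -3 + \frac{u + u}{u + \frac{26}{681}} = -3 + \frac{2 u}{\frac{26}{681} + u}$)
$\frac{1}{R{\left(-98,614 \right)} + l{\left(t{\left(v{\left(-2 \right)},-8 \right)} \right)}} = \frac{1}{\left(736 - -98\right) + \frac{3 \left(-26 - -5221\right)}{26 + 681 \left(-23\right)}} = \frac{1}{\left(736 + 98\right) + \frac{3 \left(-26 + 5221\right)}{26 - 15663}} = \frac{1}{834 + 3 \frac{1}{-15637} \cdot 5195} = \frac{1}{834 + 3 \left(- \frac{1}{15637}\right) 5195} = \frac{1}{834 - \frac{15585}{15637}} = \frac{1}{\frac{13025673}{15637}} = \frac{15637}{13025673}$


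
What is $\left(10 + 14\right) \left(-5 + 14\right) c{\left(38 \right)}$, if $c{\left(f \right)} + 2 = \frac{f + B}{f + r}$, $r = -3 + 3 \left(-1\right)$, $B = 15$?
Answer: $- \frac{297}{4} \approx -74.25$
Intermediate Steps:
$r = -6$ ($r = -3 - 3 = -6$)
$c{\left(f \right)} = -2 + \frac{15 + f}{-6 + f}$ ($c{\left(f \right)} = -2 + \frac{f + 15}{f - 6} = -2 + \frac{15 + f}{-6 + f}$)
$\left(10 + 14\right) \left(-5 + 14\right) c{\left(38 \right)} = \left(10 + 14\right) \left(-5 + 14\right) \frac{27 - 38}{-6 + 38} = 24 \cdot 9 \frac{27 - 38}{32} = 216 \cdot \frac{1}{32} \left(-11\right) = 216 \left(- \frac{11}{32}\right) = - \frac{297}{4}$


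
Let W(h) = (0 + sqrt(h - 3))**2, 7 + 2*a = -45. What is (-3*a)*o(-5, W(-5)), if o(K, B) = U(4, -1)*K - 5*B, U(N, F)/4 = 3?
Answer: -1560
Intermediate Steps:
a = -26 (a = -7/2 + (1/2)*(-45) = -7/2 - 45/2 = -26)
U(N, F) = 12 (U(N, F) = 4*3 = 12)
W(h) = -3 + h (W(h) = (0 + sqrt(-3 + h))**2 = (sqrt(-3 + h))**2 = -3 + h)
o(K, B) = -5*B + 12*K (o(K, B) = 12*K - 5*B = -5*B + 12*K)
(-3*a)*o(-5, W(-5)) = (-3*(-26))*(-5*(-3 - 5) + 12*(-5)) = 78*(-5*(-8) - 60) = 78*(40 - 60) = 78*(-20) = -1560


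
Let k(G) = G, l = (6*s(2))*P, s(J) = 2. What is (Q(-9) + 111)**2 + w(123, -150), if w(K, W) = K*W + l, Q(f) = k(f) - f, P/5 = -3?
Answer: -6309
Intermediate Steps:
P = -15 (P = 5*(-3) = -15)
l = -180 (l = (6*2)*(-15) = 12*(-15) = -180)
Q(f) = 0 (Q(f) = f - f = 0)
w(K, W) = -180 + K*W (w(K, W) = K*W - 180 = -180 + K*W)
(Q(-9) + 111)**2 + w(123, -150) = (0 + 111)**2 + (-180 + 123*(-150)) = 111**2 + (-180 - 18450) = 12321 - 18630 = -6309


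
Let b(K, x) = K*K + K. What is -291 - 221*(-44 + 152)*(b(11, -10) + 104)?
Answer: -5633139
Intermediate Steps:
b(K, x) = K + K**2 (b(K, x) = K**2 + K = K + K**2)
-291 - 221*(-44 + 152)*(b(11, -10) + 104) = -291 - 221*(-44 + 152)*(11*(1 + 11) + 104) = -291 - 23868*(11*12 + 104) = -291 - 23868*(132 + 104) = -291 - 23868*236 = -291 - 221*25488 = -291 - 5632848 = -5633139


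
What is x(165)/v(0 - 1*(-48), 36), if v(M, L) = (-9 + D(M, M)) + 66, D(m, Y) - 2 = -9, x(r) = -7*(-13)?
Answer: 91/50 ≈ 1.8200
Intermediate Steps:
x(r) = 91
D(m, Y) = -7 (D(m, Y) = 2 - 9 = -7)
v(M, L) = 50 (v(M, L) = (-9 - 7) + 66 = -16 + 66 = 50)
x(165)/v(0 - 1*(-48), 36) = 91/50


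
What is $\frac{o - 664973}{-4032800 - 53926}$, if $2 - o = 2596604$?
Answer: $\frac{3261575}{4086726} \approx 0.79809$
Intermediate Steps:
$o = -2596602$ ($o = 2 - 2596604 = -2596602$)
$\frac{o - 664973}{-4032800 - 53926} = \frac{-2596602 - 664973}{-4032800 - 53926} = - \frac{3261575}{-4032800 + \left(-2466075 + 2412149\right)} = - \frac{3261575}{-4032800 - 53926} = - \frac{3261575}{-4086726} = \left(-3261575\right) \left(- \frac{1}{4086726}\right) = \frac{3261575}{4086726}$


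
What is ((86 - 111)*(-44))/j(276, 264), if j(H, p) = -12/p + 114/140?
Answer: 105875/74 ≈ 1430.7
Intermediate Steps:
j(H, p) = 57/70 - 12/p (j(H, p) = -12/p + 114*(1/140) = -12/p + 57/70 = 57/70 - 12/p)
((86 - 111)*(-44))/j(276, 264) = ((86 - 111)*(-44))/(57/70 - 12/264) = (-25*(-44))/(57/70 - 12*1/264) = 1100/(57/70 - 1/22) = 1100/(296/385) = 1100*(385/296) = 105875/74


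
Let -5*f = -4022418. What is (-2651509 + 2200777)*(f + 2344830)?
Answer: -7097482087776/5 ≈ -1.4195e+12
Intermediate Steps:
f = 4022418/5 (f = -⅕*(-4022418) = 4022418/5 ≈ 8.0448e+5)
(-2651509 + 2200777)*(f + 2344830) = (-2651509 + 2200777)*(4022418/5 + 2344830) = -450732*15746568/5 = -7097482087776/5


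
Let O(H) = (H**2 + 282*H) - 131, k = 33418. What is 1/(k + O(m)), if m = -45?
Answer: 1/22622 ≈ 4.4205e-5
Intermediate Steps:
O(H) = -131 + H**2 + 282*H
1/(k + O(m)) = 1/(33418 + (-131 + (-45)**2 + 282*(-45))) = 1/(33418 + (-131 + 2025 - 12690)) = 1/(33418 - 10796) = 1/22622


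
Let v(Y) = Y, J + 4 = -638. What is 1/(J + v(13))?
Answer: -1/629 ≈ -0.0015898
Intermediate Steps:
J = -642 (J = -4 - 638 = -642)
1/(J + v(13)) = 1/(-642 + 13) = 1/(-629) = -1/629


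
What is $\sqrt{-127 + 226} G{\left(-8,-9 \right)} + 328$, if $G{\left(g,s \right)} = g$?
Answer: $328 - 24 \sqrt{11} \approx 248.4$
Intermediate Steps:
$\sqrt{-127 + 226} G{\left(-8,-9 \right)} + 328 = \sqrt{-127 + 226} \left(-8\right) + 328 = \sqrt{99} \left(-8\right) + 328 = 3 \sqrt{11} \left(-8\right) + 328 = - 24 \sqrt{11} + 328 = 328 - 24 \sqrt{11}$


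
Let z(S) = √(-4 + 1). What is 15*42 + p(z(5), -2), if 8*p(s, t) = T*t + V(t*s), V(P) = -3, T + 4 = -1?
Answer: 5047/8 ≈ 630.88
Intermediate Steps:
z(S) = I*√3 (z(S) = √(-3) = I*√3)
T = -5 (T = -4 - 1 = -5)
p(s, t) = -3/8 - 5*t/8 (p(s, t) = (-5*t - 3)/8 = (-3 - 5*t)/8 = -3/8 - 5*t/8)
15*42 + p(z(5), -2) = 15*42 + (-3/8 - 5/8*(-2)) = 630 + (-3/8 + 5/4) = 630 + 7/8 = 5047/8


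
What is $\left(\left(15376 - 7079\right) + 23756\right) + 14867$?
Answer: $46920$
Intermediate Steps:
$\left(\left(15376 - 7079\right) + 23756\right) + 14867 = \left(8297 + 23756\right) + 14867 = 32053 + 14867 = 46920$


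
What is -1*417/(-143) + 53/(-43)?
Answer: 10352/6149 ≈ 1.6835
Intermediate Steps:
-1*417/(-143) + 53/(-43) = -417*(-1/143) + 53*(-1/43) = 417/143 - 53/43 = 10352/6149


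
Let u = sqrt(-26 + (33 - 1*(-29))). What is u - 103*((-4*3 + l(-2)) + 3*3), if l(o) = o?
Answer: 521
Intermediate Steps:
u = 6 (u = sqrt(-26 + (33 + 29)) = sqrt(-26 + 62) = sqrt(36) = 6)
u - 103*((-4*3 + l(-2)) + 3*3) = 6 - 103*((-4*3 - 2) + 3*3) = 6 - 103*((-12 - 2) + 9) = 6 - 103*(-14 + 9) = 6 - 103*(-5) = 6 + 515 = 521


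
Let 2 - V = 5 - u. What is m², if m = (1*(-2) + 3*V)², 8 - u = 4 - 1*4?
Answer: 28561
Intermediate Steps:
u = 8 (u = 8 - (4 - 1*4) = 8 - (4 - 4) = 8 - 1*0 = 8 + 0 = 8)
V = 5 (V = 2 - (5 - 1*8) = 2 - (5 - 8) = 2 - 1*(-3) = 2 + 3 = 5)
m = 169 (m = (1*(-2) + 3*5)² = (-2 + 15)² = 13² = 169)
m² = 169² = 28561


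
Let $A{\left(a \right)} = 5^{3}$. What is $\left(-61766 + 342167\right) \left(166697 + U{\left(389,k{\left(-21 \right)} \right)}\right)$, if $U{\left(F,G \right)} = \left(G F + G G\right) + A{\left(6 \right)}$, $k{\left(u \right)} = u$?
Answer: $44610116694$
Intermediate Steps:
$A{\left(a \right)} = 125$
$U{\left(F,G \right)} = 125 + G^{2} + F G$ ($U{\left(F,G \right)} = \left(G F + G G\right) + 125 = \left(F G + G^{2}\right) + 125 = \left(G^{2} + F G\right) + 125 = 125 + G^{2} + F G$)
$\left(-61766 + 342167\right) \left(166697 + U{\left(389,k{\left(-21 \right)} \right)}\right) = \left(-61766 + 342167\right) \left(166697 + \left(125 + \left(-21\right)^{2} + 389 \left(-21\right)\right)\right) = 280401 \left(166697 + \left(125 + 441 - 8169\right)\right) = 280401 \left(166697 - 7603\right) = 280401 \cdot 159094 = 44610116694$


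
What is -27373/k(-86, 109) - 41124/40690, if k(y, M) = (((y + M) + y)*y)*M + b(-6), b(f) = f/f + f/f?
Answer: -976929281/924232660 ≈ -1.0570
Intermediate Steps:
b(f) = 2 (b(f) = 1 + 1 = 2)
k(y, M) = 2 + M*y*(M + 2*y) (k(y, M) = (((y + M) + y)*y)*M + 2 = (((M + y) + y)*y)*M + 2 = ((M + 2*y)*y)*M + 2 = (y*(M + 2*y))*M + 2 = M*y*(M + 2*y) + 2 = 2 + M*y*(M + 2*y))
-27373/k(-86, 109) - 41124/40690 = -27373/(2 - 86*109² + 2*109*(-86)²) - 41124/40690 = -27373/(2 - 86*11881 + 2*109*7396) - 41124*1/40690 = -27373/(2 - 1021766 + 1612328) - 20562/20345 = -27373/590564 - 20562/20345 = -976929281/924232660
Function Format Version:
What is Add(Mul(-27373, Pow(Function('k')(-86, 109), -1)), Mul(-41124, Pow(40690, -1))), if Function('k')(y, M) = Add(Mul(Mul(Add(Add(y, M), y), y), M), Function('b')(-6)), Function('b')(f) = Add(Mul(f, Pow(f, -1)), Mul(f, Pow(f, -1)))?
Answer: Rational(-976929281, 924232660) ≈ -1.0570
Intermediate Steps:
Function('b')(f) = 2 (Function('b')(f) = Add(1, 1) = 2)
Function('k')(y, M) = Add(2, Mul(M, y, Add(M, Mul(2, y)))) (Function('k')(y, M) = Add(Mul(Mul(Add(Add(y, M), y), y), M), 2) = Add(Mul(Mul(Add(Add(M, y), y), y), M), 2) = Add(Mul(Mul(Add(M, Mul(2, y)), y), M), 2) = Add(Mul(Mul(y, Add(M, Mul(2, y))), M), 2) = Add(Mul(M, y, Add(M, Mul(2, y))), 2) = Add(2, Mul(M, y, Add(M, Mul(2, y)))))
Add(Mul(-27373, Pow(Function('k')(-86, 109), -1)), Mul(-41124, Pow(40690, -1))) = Add(Mul(-27373, Pow(Add(2, Mul(-86, Pow(109, 2)), Mul(2, 109, Pow(-86, 2))), -1)), Mul(-41124, Pow(40690, -1))) = Add(Mul(-27373, Pow(Add(2, Mul(-86, 11881), Mul(2, 109, 7396)), -1)), Mul(-41124, Rational(1, 40690))) = Add(Mul(-27373, Pow(Add(2, -1021766, 1612328), -1)), Rational(-20562, 20345)) = Add(Mul(-27373, Pow(590564, -1)), Rational(-20562, 20345)) = Add(Mul(-27373, Rational(1, 590564)), Rational(-20562, 20345)) = Add(Rational(-27373, 590564), Rational(-20562, 20345)) = Rational(-976929281, 924232660)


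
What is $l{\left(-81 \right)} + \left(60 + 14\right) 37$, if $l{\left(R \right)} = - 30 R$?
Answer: $5168$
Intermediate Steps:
$l{\left(-81 \right)} + \left(60 + 14\right) 37 = \left(-30\right) \left(-81\right) + \left(60 + 14\right) 37 = 2430 + 74 \cdot 37 = 2430 + 2738 = 5168$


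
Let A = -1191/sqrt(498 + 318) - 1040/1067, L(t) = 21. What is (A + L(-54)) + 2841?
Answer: 3052714/1067 - 397*sqrt(51)/68 ≈ 2819.3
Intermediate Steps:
A = -1040/1067 - 397*sqrt(51)/68 (A = -1191*sqrt(51)/204 - 1040*1/1067 = -1191*sqrt(51)/204 - 1040/1067 = -397*sqrt(51)/68 - 1040/1067 = -1040/1067 - 397*sqrt(51)/68 ≈ -42.668)
(A + L(-54)) + 2841 = ((-1040/1067 - 397*sqrt(51)/68) + 21) + 2841 = (21367/1067 - 397*sqrt(51)/68) + 2841 = 3052714/1067 - 397*sqrt(51)/68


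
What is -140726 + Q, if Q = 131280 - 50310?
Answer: -59756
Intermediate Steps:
Q = 80970
-140726 + Q = -140726 + 80970 = -59756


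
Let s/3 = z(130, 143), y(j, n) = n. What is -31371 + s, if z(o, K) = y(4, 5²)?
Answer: -31296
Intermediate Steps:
z(o, K) = 25 (z(o, K) = 5² = 25)
s = 75 (s = 3*25 = 75)
-31371 + s = -31371 + 75 = -31296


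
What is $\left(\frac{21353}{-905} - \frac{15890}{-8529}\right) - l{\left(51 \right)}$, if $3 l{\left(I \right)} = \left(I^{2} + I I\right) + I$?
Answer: $- \frac{13683261782}{7718745} \approx -1772.7$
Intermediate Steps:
$l{\left(I \right)} = \frac{I}{3} + \frac{2 I^{2}}{3}$ ($l{\left(I \right)} = \frac{\left(I^{2} + I I\right) + I}{3} = \frac{\left(I^{2} + I^{2}\right) + I}{3} = \frac{2 I^{2} + I}{3} = \frac{I + 2 I^{2}}{3} = \frac{I}{3} + \frac{2 I^{2}}{3}$)
$\left(\frac{21353}{-905} - \frac{15890}{-8529}\right) - l{\left(51 \right)} = \left(\frac{21353}{-905} - \frac{15890}{-8529}\right) - \frac{1}{3} \cdot 51 \left(1 + 2 \cdot 51\right) = \left(21353 \left(- \frac{1}{905}\right) - - \frac{15890}{8529}\right) - \frac{1}{3} \cdot 51 \left(1 + 102\right) = \left(- \frac{21353}{905} + \frac{15890}{8529}\right) - \frac{1}{3} \cdot 51 \cdot 103 = - \frac{167739287}{7718745} - 1751 = - \frac{13683261782}{7718745}$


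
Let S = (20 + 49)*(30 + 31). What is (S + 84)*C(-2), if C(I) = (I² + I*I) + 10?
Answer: 77274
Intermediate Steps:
C(I) = 10 + 2*I² (C(I) = (I² + I²) + 10 = 2*I² + 10 = 10 + 2*I²)
S = 4209 (S = 69*61 = 4209)
(S + 84)*C(-2) = (4209 + 84)*(10 + 2*(-2)²) = 4293*(10 + 2*4) = 4293*(10 + 8) = 4293*18 = 77274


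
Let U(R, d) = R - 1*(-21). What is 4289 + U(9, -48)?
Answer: 4319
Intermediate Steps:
U(R, d) = 21 + R (U(R, d) = R + 21 = 21 + R)
4289 + U(9, -48) = 4289 + (21 + 9) = 4289 + 30 = 4319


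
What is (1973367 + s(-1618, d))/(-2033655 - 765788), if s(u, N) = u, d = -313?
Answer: -1971749/2799443 ≈ -0.70434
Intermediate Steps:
(1973367 + s(-1618, d))/(-2033655 - 765788) = (1973367 - 1618)/(-2033655 - 765788) = 1971749/(-2799443) = 1971749*(-1/2799443) = -1971749/2799443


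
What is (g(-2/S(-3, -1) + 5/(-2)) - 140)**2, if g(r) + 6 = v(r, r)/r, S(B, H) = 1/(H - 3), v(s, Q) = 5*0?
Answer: 21316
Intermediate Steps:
v(s, Q) = 0
S(B, H) = 1/(-3 + H)
g(r) = -6 (g(r) = -6 + 0/r = -6 + 0 = -6)
(g(-2/S(-3, -1) + 5/(-2)) - 140)**2 = (-6 - 140)**2 = (-146)**2 = 21316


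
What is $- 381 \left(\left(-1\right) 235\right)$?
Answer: $89535$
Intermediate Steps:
$- 381 \left(\left(-1\right) 235\right) = \left(-381\right) \left(-235\right) = 89535$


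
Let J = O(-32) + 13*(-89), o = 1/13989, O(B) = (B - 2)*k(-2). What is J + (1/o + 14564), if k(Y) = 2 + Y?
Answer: 27396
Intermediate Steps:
O(B) = 0 (O(B) = (B - 2)*(2 - 2) = (-2 + B)*0 = 0)
o = 1/13989 ≈ 7.1485e-5
J = -1157 (J = 0 + 13*(-89) = 0 - 1157 = -1157)
J + (1/o + 14564) = -1157 + (1/(1/13989) + 14564) = -1157 + (13989 + 14564) = -1157 + 28553 = 27396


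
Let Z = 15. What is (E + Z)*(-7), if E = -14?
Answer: -7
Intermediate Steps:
(E + Z)*(-7) = (-14 + 15)*(-7) = 1*(-7) = -7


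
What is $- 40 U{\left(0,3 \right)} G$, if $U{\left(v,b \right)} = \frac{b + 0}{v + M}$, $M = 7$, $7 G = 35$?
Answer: $- \frac{600}{7} \approx -85.714$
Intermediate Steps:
$G = 5$ ($G = \frac{1}{7} \cdot 35 = 5$)
$U{\left(v,b \right)} = \frac{b}{7 + v}$ ($U{\left(v,b \right)} = \frac{b + 0}{v + 7} = \frac{b}{7 + v}$)
$- 40 U{\left(0,3 \right)} G = - 40 \frac{3}{7 + 0} \cdot 5 = - 40 \cdot \frac{3}{7} \cdot 5 = - 40 \cdot 3 \cdot \frac{1}{7} \cdot 5 = \left(-40\right) \frac{3}{7} \cdot 5 = \left(- \frac{120}{7}\right) 5 = - \frac{600}{7}$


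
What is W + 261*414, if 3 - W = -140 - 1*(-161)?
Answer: 108036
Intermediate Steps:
W = -18 (W = 3 - (-140 - 1*(-161)) = 3 - (-140 + 161) = 3 - 1*21 = 3 - 21 = -18)
W + 261*414 = -18 + 261*414 = -18 + 108054 = 108036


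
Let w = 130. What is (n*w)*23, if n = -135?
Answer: -403650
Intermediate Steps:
(n*w)*23 = -135*130*23 = -17550*23 = -403650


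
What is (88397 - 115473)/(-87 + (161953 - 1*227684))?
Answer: 13538/32909 ≈ 0.41138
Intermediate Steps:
(88397 - 115473)/(-87 + (161953 - 1*227684)) = -27076/(-87 + (161953 - 227684)) = -27076/(-87 - 65731) = -27076/(-65818) = -27076*(-1/65818) = 13538/32909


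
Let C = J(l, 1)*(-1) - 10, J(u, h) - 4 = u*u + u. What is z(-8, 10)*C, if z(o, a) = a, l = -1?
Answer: -140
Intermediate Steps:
J(u, h) = 4 + u + u² (J(u, h) = 4 + (u*u + u) = 4 + (u² + u) = 4 + (u + u²) = 4 + u + u²)
C = -14 (C = (4 - 1 + (-1)²)*(-1) - 10 = (4 - 1 + 1)*(-1) - 10 = 4*(-1) - 10 = -4 - 10 = -14)
z(-8, 10)*C = 10*(-14) = -140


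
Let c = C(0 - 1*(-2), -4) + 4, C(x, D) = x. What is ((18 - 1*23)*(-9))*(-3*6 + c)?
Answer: -540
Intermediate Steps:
c = 6 (c = (0 - 1*(-2)) + 4 = (0 + 2) + 4 = 2 + 4 = 6)
((18 - 1*23)*(-9))*(-3*6 + c) = ((18 - 1*23)*(-9))*(-3*6 + 6) = ((18 - 23)*(-9))*(-18 + 6) = -5*(-9)*(-12) = 45*(-12) = -540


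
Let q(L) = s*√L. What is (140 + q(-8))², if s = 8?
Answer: 19088 + 4480*I*√2 ≈ 19088.0 + 6335.7*I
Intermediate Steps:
q(L) = 8*√L
(140 + q(-8))² = (140 + 8*√(-8))² = (140 + 8*(2*I*√2))² = (140 + 16*I*√2)²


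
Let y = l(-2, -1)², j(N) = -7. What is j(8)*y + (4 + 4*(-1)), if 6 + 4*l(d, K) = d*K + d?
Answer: -63/4 ≈ -15.750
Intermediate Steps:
l(d, K) = -3/2 + d/4 + K*d/4 (l(d, K) = -3/2 + (d*K + d)/4 = -3/2 + (K*d + d)/4 = -3/2 + (d + K*d)/4 = -3/2 + (d/4 + K*d/4) = -3/2 + d/4 + K*d/4)
y = 9/4 (y = (-3/2 + (¼)*(-2) + (¼)*(-1)*(-2))² = (-3/2 - ½ + ½)² = (-3/2)² = 9/4 ≈ 2.2500)
j(8)*y + (4 + 4*(-1)) = -7*9/4 + (4 + 4*(-1)) = -63/4 + (4 - 4) = -63/4 + 0 = -63/4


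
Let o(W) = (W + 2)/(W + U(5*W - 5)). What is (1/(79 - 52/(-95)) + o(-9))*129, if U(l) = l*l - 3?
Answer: 7888823/6267272 ≈ 1.2587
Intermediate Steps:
U(l) = -3 + l² (U(l) = l² - 3 = -3 + l²)
o(W) = (2 + W)/(-3 + W + (-5 + 5*W)²) (o(W) = (W + 2)/(W + (-3 + (5*W - 5)²)) = (2 + W)/(W + (-3 + (-5 + 5*W)²)) = (2 + W)/(-3 + W + (-5 + 5*W)²))
(1/(79 - 52/(-95)) + o(-9))*129 = (1/(79 - 52/(-95)) + (2 - 9)/(-3 - 9 + 25*(-1 - 9)²))*129 = (1/(79 - 52*(-1/95)) - 7/(-3 - 9 + 25*(-10)²))*129 = (1/(79 + 52/95) - 7/(-3 - 9 + 25*100))*129 = (1/(7557/95) - 7/(-3 - 9 + 2500))*129 = (95/7557 - 7/2488)*129 = (183461/18801816)*129 = 7888823/6267272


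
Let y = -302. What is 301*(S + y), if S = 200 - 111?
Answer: -64113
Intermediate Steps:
S = 89
301*(S + y) = 301*(89 - 302) = 301*(-213) = -64113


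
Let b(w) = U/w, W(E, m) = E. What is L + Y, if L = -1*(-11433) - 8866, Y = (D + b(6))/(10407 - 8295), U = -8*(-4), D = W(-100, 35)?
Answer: 4066057/1584 ≈ 2567.0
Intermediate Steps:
D = -100
U = 32
b(w) = 32/w
Y = -71/1584 (Y = (-100 + 32/6)/(10407 - 8295) = (-100 + 32*(⅙))/2112 = (-100 + 16/3)*(1/2112) = -284/3*1/2112 = -71/1584 ≈ -0.044823)
L = 2567 (L = 11433 - 8866 = 2567)
L + Y = 2567 - 71/1584 = 4066057/1584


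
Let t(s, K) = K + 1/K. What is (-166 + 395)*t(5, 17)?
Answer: 66410/17 ≈ 3906.5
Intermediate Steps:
(-166 + 395)*t(5, 17) = (-166 + 395)*(17 + 1/17) = 229*(17 + 1/17) = 229*(290/17) = 66410/17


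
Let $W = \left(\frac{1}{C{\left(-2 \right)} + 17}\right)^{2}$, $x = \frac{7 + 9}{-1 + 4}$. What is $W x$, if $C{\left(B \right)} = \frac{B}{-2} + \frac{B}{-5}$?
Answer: $\frac{25}{1587} \approx 0.015753$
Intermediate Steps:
$C{\left(B \right)} = - \frac{7 B}{10}$ ($C{\left(B \right)} = B \left(- \frac{1}{2}\right) + B \left(- \frac{1}{5}\right) = - \frac{B}{2} - \frac{B}{5} = - \frac{7 B}{10}$)
$x = \frac{16}{3}$ ($x = \frac{1}{3} \cdot 16 = \frac{16}{3} \approx 5.3333$)
$W = \frac{25}{8464}$ ($W = \left(\frac{1}{\left(- \frac{7}{10}\right) \left(-2\right) + 17}\right)^{2} = \left(\frac{1}{\frac{7}{5} + 17}\right)^{2} = \left(\frac{1}{\frac{92}{5}}\right)^{2} = \left(\frac{5}{92}\right)^{2} = \frac{25}{8464} \approx 0.0029537$)
$W x = \frac{25}{8464} \cdot \frac{16}{3} = \frac{25}{1587}$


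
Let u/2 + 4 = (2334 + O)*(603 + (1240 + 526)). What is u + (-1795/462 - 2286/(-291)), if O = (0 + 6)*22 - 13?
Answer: 520842199013/44814 ≈ 1.1622e+7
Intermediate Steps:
O = 119 (O = 6*22 - 13 = 132 - 13 = 119)
u = 11622306 (u = -8 + 2*((2334 + 119)*(603 + (1240 + 526))) = -8 + 2*(2453*(603 + 1766)) = -8 + 2*(2453*2369) = -8 + 2*5811157 = -8 + 11622314 = 11622306)
u + (-1795/462 - 2286/(-291)) = 11622306 + (-1795/462 - 2286/(-291)) = 11622306 + (-1795*1/462 - 2286*(-1/291)) = 11622306 + (-1795/462 + 762/97) = 11622306 + 177929/44814 = 520842199013/44814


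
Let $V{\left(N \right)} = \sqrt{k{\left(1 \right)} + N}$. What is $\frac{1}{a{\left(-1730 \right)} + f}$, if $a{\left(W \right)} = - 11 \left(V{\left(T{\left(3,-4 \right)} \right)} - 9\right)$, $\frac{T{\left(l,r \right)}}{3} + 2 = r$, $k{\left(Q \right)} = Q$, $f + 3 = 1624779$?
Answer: $\frac{1624875}{2640218767682} + \frac{11 i \sqrt{17}}{2640218767682} \approx 6.1543 \cdot 10^{-7} + 1.7178 \cdot 10^{-11} i$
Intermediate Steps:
$f = 1624776$ ($f = -3 + 1624779 = 1624776$)
$T{\left(l,r \right)} = -6 + 3 r$
$V{\left(N \right)} = \sqrt{1 + N}$
$a{\left(W \right)} = 99 - 11 i \sqrt{17}$ ($a{\left(W \right)} = - 11 \left(\sqrt{1 + \left(-6 + 3 \left(-4\right)\right)} - 9\right) = - 11 \left(\sqrt{1 - 18} - 9\right) = - 11 \left(\sqrt{-17} - 9\right) = - 11 \left(i \sqrt{17} - 9\right) = - 11 \left(-9 + i \sqrt{17}\right) = 99 - 11 i \sqrt{17}$)
$\frac{1}{a{\left(-1730 \right)} + f} = \frac{1}{\left(99 - 11 i \sqrt{17}\right) + 1624776} = \frac{1}{1624875 - 11 i \sqrt{17}}$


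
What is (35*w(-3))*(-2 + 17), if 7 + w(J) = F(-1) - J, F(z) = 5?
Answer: 525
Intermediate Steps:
w(J) = -2 - J (w(J) = -7 + (5 - J) = -2 - J)
(35*w(-3))*(-2 + 17) = (35*(-2 - 1*(-3)))*(-2 + 17) = (35*(-2 + 3))*15 = (35*1)*15 = 35*15 = 525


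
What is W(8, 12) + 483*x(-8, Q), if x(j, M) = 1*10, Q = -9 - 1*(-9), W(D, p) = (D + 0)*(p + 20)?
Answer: 5086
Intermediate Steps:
W(D, p) = D*(20 + p)
Q = 0 (Q = -9 + 9 = 0)
x(j, M) = 10
W(8, 12) + 483*x(-8, Q) = 8*(20 + 12) + 483*10 = 8*32 + 4830 = 256 + 4830 = 5086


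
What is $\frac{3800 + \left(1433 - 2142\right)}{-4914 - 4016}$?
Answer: $- \frac{3091}{8930} \approx -0.34614$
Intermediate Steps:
$\frac{3800 + \left(1433 - 2142\right)}{-4914 - 4016} = \frac{3800 - 709}{-8930} = 3091 \left(- \frac{1}{8930}\right) = - \frac{3091}{8930}$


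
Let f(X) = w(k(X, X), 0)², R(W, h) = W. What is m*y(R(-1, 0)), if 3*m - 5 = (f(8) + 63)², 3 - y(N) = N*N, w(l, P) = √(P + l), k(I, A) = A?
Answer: 3364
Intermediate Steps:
f(X) = X (f(X) = (√(0 + X))² = (√X)² = X)
y(N) = 3 - N² (y(N) = 3 - N*N = 3 - N²)
m = 1682 (m = 5/3 + (8 + 63)²/3 = 5/3 + (⅓)*71² = 5/3 + (⅓)*5041 = 5/3 + 5041/3 = 1682)
m*y(R(-1, 0)) = 1682*(3 - 1*(-1)²) = 1682*(3 - 1*1) = 1682*(3 - 1) = 1682*2 = 3364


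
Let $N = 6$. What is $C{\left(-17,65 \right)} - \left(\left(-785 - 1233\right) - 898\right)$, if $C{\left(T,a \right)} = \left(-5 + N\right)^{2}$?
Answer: $2917$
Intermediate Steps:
$C{\left(T,a \right)} = 1$ ($C{\left(T,a \right)} = \left(-5 + 6\right)^{2} = 1^{2} = 1$)
$C{\left(-17,65 \right)} - \left(\left(-785 - 1233\right) - 898\right) = 1 - \left(\left(-785 - 1233\right) - 898\right) = 1 - \left(-2018 - 898\right) = 1 - -2916 = 1 + 2916 = 2917$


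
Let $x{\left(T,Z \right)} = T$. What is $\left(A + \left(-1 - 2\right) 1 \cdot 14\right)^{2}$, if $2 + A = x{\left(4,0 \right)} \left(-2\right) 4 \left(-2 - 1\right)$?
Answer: $2704$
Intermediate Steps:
$A = 94$ ($A = -2 + 4 \left(-2\right) 4 \left(-2 - 1\right) = -2 - 8 \cdot 4 \left(-3\right) = -2 - -96 = -2 + 96 = 94$)
$\left(A + \left(-1 - 2\right) 1 \cdot 14\right)^{2} = \left(94 + \left(-1 - 2\right) 1 \cdot 14\right)^{2} = \left(94 + \left(-3\right) 1 \cdot 14\right)^{2} = \left(94 - 42\right)^{2} = 52^{2} = 2704$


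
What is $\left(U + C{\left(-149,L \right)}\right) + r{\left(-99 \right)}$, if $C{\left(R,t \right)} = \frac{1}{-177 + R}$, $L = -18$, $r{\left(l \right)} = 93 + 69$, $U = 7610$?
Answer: $\frac{2533671}{326} \approx 7772.0$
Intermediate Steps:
$r{\left(l \right)} = 162$
$\left(U + C{\left(-149,L \right)}\right) + r{\left(-99 \right)} = \left(7610 + \frac{1}{-177 - 149}\right) + 162 = \left(7610 + \frac{1}{-326}\right) + 162 = \left(7610 - \frac{1}{326}\right) + 162 = \frac{2480859}{326} + 162 = \frac{2533671}{326}$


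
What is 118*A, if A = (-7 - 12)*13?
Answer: -29146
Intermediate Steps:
A = -247 (A = -19*13 = -247)
118*A = 118*(-247) = -29146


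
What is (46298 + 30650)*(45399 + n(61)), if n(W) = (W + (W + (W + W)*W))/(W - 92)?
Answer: 3474586940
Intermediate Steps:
n(W) = (2*W + 2*W²)/(-92 + W) (n(W) = (W + (W + (2*W)*W))/(-92 + W) = (W + (W + 2*W²))/(-92 + W) = (2*W + 2*W²)/(-92 + W))
(46298 + 30650)*(45399 + n(61)) = (46298 + 30650)*(45399 + 2*61*(1 + 61)/(-92 + 61)) = 76948*(45399 + 2*61*62/(-31)) = 76948*(45399 + 2*61*(-1/31)*62) = 76948*(45399 - 244) = 76948*45155 = 3474586940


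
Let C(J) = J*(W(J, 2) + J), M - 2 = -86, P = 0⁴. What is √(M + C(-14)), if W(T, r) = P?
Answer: 4*√7 ≈ 10.583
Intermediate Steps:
P = 0
W(T, r) = 0
M = -84 (M = 2 - 86 = -84)
C(J) = J² (C(J) = J*(0 + J) = J*J = J²)
√(M + C(-14)) = √(-84 + (-14)²) = √(-84 + 196) = √112 = 4*√7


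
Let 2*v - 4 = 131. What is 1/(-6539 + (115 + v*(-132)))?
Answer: -1/15334 ≈ -6.5215e-5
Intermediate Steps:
v = 135/2 (v = 2 + (1/2)*131 = 2 + 131/2 = 135/2 ≈ 67.500)
1/(-6539 + (115 + v*(-132))) = 1/(-6539 + (115 + (135/2)*(-132))) = 1/(-6539 + (115 - 8910)) = 1/(-6539 - 8795) = 1/(-15334) = -1/15334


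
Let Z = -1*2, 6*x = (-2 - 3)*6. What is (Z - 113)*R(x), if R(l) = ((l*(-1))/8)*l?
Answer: 2875/8 ≈ 359.38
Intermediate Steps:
x = -5 (x = ((-2 - 3)*6)/6 = (-5*6)/6 = (1/6)*(-30) = -5)
R(l) = -l**2/8 (R(l) = (-l*(1/8))*l = (-l/8)*l = -l**2/8)
Z = -2
(Z - 113)*R(x) = (-2 - 113)*(-1/8*(-5)**2) = -(-115)*25/8 = -115*(-25/8) = 2875/8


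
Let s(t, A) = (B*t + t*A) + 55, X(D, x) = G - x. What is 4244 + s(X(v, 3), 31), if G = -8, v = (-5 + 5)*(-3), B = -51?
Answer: 4519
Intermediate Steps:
v = 0 (v = 0*(-3) = 0)
X(D, x) = -8 - x
s(t, A) = 55 - 51*t + A*t (s(t, A) = (-51*t + t*A) + 55 = (-51*t + A*t) + 55 = 55 - 51*t + A*t)
4244 + s(X(v, 3), 31) = 4244 + (55 - 51*(-8 - 1*3) + 31*(-8 - 1*3)) = 4244 + (55 - 51*(-8 - 3) + 31*(-8 - 3)) = 4244 + (55 - 51*(-11) + 31*(-11)) = 4244 + (55 + 561 - 341) = 4244 + 275 = 4519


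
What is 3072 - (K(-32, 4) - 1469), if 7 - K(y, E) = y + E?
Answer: 4506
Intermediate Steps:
K(y, E) = 7 - E - y (K(y, E) = 7 - (y + E) = 7 - (E + y) = 7 + (-E - y) = 7 - E - y)
3072 - (K(-32, 4) - 1469) = 3072 - ((7 - 1*4 - 1*(-32)) - 1469) = 3072 - ((7 - 4 + 32) - 1469) = 3072 - (35 - 1469) = 3072 - 1*(-1434) = 3072 + 1434 = 4506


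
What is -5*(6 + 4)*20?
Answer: -1000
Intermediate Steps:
-5*(6 + 4)*20 = -5*10*20 = -50*20 = -1000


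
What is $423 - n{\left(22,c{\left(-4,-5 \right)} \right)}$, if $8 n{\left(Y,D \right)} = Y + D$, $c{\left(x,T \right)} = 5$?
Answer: $\frac{3357}{8} \approx 419.63$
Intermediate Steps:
$n{\left(Y,D \right)} = \frac{D}{8} + \frac{Y}{8}$ ($n{\left(Y,D \right)} = \frac{Y + D}{8} = \frac{D + Y}{8} = \frac{D}{8} + \frac{Y}{8}$)
$423 - n{\left(22,c{\left(-4,-5 \right)} \right)} = 423 - \left(\frac{1}{8} \cdot 5 + \frac{1}{8} \cdot 22\right) = 423 - \left(\frac{5}{8} + \frac{11}{4}\right) = 423 - \frac{27}{8} = \frac{3357}{8}$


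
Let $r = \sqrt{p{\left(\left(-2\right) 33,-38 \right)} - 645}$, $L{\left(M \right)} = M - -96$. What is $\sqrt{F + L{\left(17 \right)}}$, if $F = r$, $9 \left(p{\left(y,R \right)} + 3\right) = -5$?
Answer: $\frac{\sqrt{1017 + 3 i \sqrt{5837}}}{3} \approx 10.697 + 1.1904 i$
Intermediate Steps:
$p{\left(y,R \right)} = - \frac{32}{9}$ ($p{\left(y,R \right)} = -3 + \frac{1}{9} \left(-5\right) = -3 - \frac{5}{9} = - \frac{32}{9}$)
$L{\left(M \right)} = 96 + M$ ($L{\left(M \right)} = M + 96 = 96 + M$)
$r = \frac{i \sqrt{5837}}{3}$ ($r = \sqrt{- \frac{32}{9} - 645} = \sqrt{- \frac{5837}{9}} = \frac{i \sqrt{5837}}{3} \approx 25.467 i$)
$F = \frac{i \sqrt{5837}}{3} \approx 25.467 i$
$\sqrt{F + L{\left(17 \right)}} = \sqrt{\frac{i \sqrt{5837}}{3} + \left(96 + 17\right)} = \sqrt{\frac{i \sqrt{5837}}{3} + 113} = \sqrt{113 + \frac{i \sqrt{5837}}{3}}$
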